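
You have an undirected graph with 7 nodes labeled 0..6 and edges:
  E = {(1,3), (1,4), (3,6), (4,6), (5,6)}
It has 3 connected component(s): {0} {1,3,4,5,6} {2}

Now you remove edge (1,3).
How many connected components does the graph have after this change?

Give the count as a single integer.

Answer: 3

Derivation:
Initial component count: 3
Remove (1,3): not a bridge. Count unchanged: 3.
  After removal, components: {0} {1,3,4,5,6} {2}
New component count: 3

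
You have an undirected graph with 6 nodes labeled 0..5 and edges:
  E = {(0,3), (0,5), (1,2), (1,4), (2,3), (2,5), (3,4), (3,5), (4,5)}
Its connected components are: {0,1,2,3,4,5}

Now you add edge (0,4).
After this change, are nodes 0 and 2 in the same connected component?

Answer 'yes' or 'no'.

Initial components: {0,1,2,3,4,5}
Adding edge (0,4): both already in same component {0,1,2,3,4,5}. No change.
New components: {0,1,2,3,4,5}
Are 0 and 2 in the same component? yes

Answer: yes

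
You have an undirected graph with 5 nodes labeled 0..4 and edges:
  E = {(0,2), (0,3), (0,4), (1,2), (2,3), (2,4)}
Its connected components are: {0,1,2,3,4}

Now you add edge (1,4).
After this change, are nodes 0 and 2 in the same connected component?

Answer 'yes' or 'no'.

Initial components: {0,1,2,3,4}
Adding edge (1,4): both already in same component {0,1,2,3,4}. No change.
New components: {0,1,2,3,4}
Are 0 and 2 in the same component? yes

Answer: yes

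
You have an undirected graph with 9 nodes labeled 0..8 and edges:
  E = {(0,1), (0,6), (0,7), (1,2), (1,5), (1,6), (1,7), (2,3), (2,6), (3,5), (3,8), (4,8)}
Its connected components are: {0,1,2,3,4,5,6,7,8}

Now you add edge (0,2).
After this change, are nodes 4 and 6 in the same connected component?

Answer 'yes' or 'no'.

Initial components: {0,1,2,3,4,5,6,7,8}
Adding edge (0,2): both already in same component {0,1,2,3,4,5,6,7,8}. No change.
New components: {0,1,2,3,4,5,6,7,8}
Are 4 and 6 in the same component? yes

Answer: yes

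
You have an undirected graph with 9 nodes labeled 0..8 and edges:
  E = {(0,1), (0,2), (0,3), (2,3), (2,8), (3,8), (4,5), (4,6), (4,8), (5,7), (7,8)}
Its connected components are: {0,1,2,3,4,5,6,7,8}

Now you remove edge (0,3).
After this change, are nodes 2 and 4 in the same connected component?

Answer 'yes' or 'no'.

Initial components: {0,1,2,3,4,5,6,7,8}
Removing edge (0,3): not a bridge — component count unchanged at 1.
New components: {0,1,2,3,4,5,6,7,8}
Are 2 and 4 in the same component? yes

Answer: yes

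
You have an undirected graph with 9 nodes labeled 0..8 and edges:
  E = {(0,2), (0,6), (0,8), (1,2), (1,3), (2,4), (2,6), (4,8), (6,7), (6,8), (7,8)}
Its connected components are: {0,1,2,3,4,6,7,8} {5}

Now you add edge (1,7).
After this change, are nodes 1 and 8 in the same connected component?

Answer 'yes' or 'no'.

Answer: yes

Derivation:
Initial components: {0,1,2,3,4,6,7,8} {5}
Adding edge (1,7): both already in same component {0,1,2,3,4,6,7,8}. No change.
New components: {0,1,2,3,4,6,7,8} {5}
Are 1 and 8 in the same component? yes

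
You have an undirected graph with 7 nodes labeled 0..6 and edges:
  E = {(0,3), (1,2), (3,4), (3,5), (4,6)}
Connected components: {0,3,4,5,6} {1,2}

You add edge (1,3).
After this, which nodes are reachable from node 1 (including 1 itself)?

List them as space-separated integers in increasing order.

Answer: 0 1 2 3 4 5 6

Derivation:
Before: nodes reachable from 1: {1,2}
Adding (1,3): merges 1's component with another. Reachability grows.
After: nodes reachable from 1: {0,1,2,3,4,5,6}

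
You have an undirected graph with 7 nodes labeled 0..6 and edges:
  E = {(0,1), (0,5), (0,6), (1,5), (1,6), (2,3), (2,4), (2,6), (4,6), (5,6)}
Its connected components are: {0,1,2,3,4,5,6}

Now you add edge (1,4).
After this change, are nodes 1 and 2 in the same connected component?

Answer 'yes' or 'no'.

Answer: yes

Derivation:
Initial components: {0,1,2,3,4,5,6}
Adding edge (1,4): both already in same component {0,1,2,3,4,5,6}. No change.
New components: {0,1,2,3,4,5,6}
Are 1 and 2 in the same component? yes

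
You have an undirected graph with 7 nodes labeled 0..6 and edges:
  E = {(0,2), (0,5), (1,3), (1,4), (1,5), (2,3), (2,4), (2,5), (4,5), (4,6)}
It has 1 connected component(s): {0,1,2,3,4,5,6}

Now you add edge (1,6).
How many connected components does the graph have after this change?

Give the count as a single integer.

Answer: 1

Derivation:
Initial component count: 1
Add (1,6): endpoints already in same component. Count unchanged: 1.
New component count: 1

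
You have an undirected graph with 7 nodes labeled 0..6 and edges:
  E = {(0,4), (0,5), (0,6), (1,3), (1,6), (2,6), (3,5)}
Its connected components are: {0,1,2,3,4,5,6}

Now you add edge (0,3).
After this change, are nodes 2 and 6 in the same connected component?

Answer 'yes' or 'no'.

Initial components: {0,1,2,3,4,5,6}
Adding edge (0,3): both already in same component {0,1,2,3,4,5,6}. No change.
New components: {0,1,2,3,4,5,6}
Are 2 and 6 in the same component? yes

Answer: yes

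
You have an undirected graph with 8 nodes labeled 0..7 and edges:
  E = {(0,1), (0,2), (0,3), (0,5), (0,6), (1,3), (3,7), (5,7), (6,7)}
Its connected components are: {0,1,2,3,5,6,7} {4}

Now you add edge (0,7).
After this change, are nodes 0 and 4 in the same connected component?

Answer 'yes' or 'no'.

Initial components: {0,1,2,3,5,6,7} {4}
Adding edge (0,7): both already in same component {0,1,2,3,5,6,7}. No change.
New components: {0,1,2,3,5,6,7} {4}
Are 0 and 4 in the same component? no

Answer: no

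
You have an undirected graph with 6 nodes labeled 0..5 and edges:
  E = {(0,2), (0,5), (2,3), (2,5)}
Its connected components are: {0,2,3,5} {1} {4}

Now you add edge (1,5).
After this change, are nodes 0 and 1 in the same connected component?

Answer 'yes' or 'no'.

Answer: yes

Derivation:
Initial components: {0,2,3,5} {1} {4}
Adding edge (1,5): merges {1} and {0,2,3,5}.
New components: {0,1,2,3,5} {4}
Are 0 and 1 in the same component? yes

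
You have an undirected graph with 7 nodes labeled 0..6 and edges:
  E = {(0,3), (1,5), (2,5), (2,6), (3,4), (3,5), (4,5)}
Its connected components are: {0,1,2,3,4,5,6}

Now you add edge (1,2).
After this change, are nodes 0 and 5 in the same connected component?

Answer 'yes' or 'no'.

Initial components: {0,1,2,3,4,5,6}
Adding edge (1,2): both already in same component {0,1,2,3,4,5,6}. No change.
New components: {0,1,2,3,4,5,6}
Are 0 and 5 in the same component? yes

Answer: yes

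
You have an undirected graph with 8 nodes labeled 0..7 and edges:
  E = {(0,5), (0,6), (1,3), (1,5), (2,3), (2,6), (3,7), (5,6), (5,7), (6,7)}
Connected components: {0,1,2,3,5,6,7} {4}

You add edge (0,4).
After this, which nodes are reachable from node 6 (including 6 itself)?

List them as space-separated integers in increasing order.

Answer: 0 1 2 3 4 5 6 7

Derivation:
Before: nodes reachable from 6: {0,1,2,3,5,6,7}
Adding (0,4): merges 6's component with another. Reachability grows.
After: nodes reachable from 6: {0,1,2,3,4,5,6,7}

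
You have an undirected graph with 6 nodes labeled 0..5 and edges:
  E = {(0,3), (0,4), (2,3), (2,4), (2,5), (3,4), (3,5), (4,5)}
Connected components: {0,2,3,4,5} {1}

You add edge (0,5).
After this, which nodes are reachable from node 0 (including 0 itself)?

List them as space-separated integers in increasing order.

Before: nodes reachable from 0: {0,2,3,4,5}
Adding (0,5): both endpoints already in same component. Reachability from 0 unchanged.
After: nodes reachable from 0: {0,2,3,4,5}

Answer: 0 2 3 4 5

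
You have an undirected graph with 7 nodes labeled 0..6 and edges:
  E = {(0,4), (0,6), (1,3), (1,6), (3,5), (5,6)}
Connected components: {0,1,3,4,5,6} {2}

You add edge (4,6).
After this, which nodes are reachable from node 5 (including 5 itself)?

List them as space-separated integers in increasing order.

Before: nodes reachable from 5: {0,1,3,4,5,6}
Adding (4,6): both endpoints already in same component. Reachability from 5 unchanged.
After: nodes reachable from 5: {0,1,3,4,5,6}

Answer: 0 1 3 4 5 6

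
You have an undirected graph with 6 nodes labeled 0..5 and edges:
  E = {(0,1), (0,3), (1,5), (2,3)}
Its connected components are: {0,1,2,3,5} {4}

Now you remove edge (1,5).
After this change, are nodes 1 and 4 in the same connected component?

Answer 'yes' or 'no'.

Answer: no

Derivation:
Initial components: {0,1,2,3,5} {4}
Removing edge (1,5): it was a bridge — component count 2 -> 3.
New components: {0,1,2,3} {4} {5}
Are 1 and 4 in the same component? no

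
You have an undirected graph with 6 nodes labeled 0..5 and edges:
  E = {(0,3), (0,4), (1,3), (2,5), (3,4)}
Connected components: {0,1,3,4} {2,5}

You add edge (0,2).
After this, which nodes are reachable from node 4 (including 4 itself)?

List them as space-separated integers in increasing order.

Answer: 0 1 2 3 4 5

Derivation:
Before: nodes reachable from 4: {0,1,3,4}
Adding (0,2): merges 4's component with another. Reachability grows.
After: nodes reachable from 4: {0,1,2,3,4,5}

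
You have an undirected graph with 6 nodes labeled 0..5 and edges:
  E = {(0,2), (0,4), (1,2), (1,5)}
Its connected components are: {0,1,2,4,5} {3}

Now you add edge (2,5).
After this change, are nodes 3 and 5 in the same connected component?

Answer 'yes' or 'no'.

Answer: no

Derivation:
Initial components: {0,1,2,4,5} {3}
Adding edge (2,5): both already in same component {0,1,2,4,5}. No change.
New components: {0,1,2,4,5} {3}
Are 3 and 5 in the same component? no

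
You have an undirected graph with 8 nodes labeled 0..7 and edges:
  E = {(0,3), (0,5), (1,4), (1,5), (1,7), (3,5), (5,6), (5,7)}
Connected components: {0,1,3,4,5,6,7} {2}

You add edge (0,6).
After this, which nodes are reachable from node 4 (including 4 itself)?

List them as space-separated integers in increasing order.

Answer: 0 1 3 4 5 6 7

Derivation:
Before: nodes reachable from 4: {0,1,3,4,5,6,7}
Adding (0,6): both endpoints already in same component. Reachability from 4 unchanged.
After: nodes reachable from 4: {0,1,3,4,5,6,7}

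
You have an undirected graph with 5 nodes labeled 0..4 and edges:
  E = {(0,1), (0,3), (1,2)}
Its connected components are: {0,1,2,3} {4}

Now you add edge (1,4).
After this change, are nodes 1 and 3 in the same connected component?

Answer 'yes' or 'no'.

Initial components: {0,1,2,3} {4}
Adding edge (1,4): merges {0,1,2,3} and {4}.
New components: {0,1,2,3,4}
Are 1 and 3 in the same component? yes

Answer: yes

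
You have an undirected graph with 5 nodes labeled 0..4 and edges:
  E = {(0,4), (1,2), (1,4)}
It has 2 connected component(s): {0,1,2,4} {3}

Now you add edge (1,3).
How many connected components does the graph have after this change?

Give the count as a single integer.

Initial component count: 2
Add (1,3): merges two components. Count decreases: 2 -> 1.
New component count: 1

Answer: 1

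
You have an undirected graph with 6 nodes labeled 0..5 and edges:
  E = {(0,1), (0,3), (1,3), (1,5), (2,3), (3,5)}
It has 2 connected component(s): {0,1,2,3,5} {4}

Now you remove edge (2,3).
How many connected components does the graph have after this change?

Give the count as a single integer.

Answer: 3

Derivation:
Initial component count: 2
Remove (2,3): it was a bridge. Count increases: 2 -> 3.
  After removal, components: {0,1,3,5} {2} {4}
New component count: 3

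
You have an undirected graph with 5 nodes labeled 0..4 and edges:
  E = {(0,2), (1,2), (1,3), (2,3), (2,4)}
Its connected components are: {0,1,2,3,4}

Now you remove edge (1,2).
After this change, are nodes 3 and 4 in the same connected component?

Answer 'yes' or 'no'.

Answer: yes

Derivation:
Initial components: {0,1,2,3,4}
Removing edge (1,2): not a bridge — component count unchanged at 1.
New components: {0,1,2,3,4}
Are 3 and 4 in the same component? yes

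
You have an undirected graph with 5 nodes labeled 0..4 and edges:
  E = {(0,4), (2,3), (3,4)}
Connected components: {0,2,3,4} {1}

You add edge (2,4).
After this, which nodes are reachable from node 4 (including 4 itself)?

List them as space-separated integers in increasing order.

Answer: 0 2 3 4

Derivation:
Before: nodes reachable from 4: {0,2,3,4}
Adding (2,4): both endpoints already in same component. Reachability from 4 unchanged.
After: nodes reachable from 4: {0,2,3,4}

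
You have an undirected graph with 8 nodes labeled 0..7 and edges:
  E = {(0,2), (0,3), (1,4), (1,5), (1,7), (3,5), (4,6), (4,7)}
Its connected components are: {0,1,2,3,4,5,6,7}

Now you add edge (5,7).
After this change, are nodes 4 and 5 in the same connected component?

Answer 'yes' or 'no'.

Initial components: {0,1,2,3,4,5,6,7}
Adding edge (5,7): both already in same component {0,1,2,3,4,5,6,7}. No change.
New components: {0,1,2,3,4,5,6,7}
Are 4 and 5 in the same component? yes

Answer: yes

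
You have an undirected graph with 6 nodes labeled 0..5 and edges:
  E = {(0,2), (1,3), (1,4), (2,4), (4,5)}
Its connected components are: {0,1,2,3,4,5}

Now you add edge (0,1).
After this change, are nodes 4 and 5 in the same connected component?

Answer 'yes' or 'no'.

Initial components: {0,1,2,3,4,5}
Adding edge (0,1): both already in same component {0,1,2,3,4,5}. No change.
New components: {0,1,2,3,4,5}
Are 4 and 5 in the same component? yes

Answer: yes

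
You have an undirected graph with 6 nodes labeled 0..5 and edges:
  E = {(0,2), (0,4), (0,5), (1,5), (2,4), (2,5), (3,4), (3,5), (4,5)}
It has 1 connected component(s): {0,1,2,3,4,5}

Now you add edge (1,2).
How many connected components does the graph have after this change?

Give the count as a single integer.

Initial component count: 1
Add (1,2): endpoints already in same component. Count unchanged: 1.
New component count: 1

Answer: 1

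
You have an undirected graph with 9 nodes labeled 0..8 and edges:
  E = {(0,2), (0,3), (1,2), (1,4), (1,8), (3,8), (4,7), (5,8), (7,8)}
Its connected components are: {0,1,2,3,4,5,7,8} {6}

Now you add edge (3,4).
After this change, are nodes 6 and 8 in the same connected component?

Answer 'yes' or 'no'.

Answer: no

Derivation:
Initial components: {0,1,2,3,4,5,7,8} {6}
Adding edge (3,4): both already in same component {0,1,2,3,4,5,7,8}. No change.
New components: {0,1,2,3,4,5,7,8} {6}
Are 6 and 8 in the same component? no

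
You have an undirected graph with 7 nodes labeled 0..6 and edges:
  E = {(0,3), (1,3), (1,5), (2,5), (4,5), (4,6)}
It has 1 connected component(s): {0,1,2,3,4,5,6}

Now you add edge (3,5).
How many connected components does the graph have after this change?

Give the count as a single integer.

Initial component count: 1
Add (3,5): endpoints already in same component. Count unchanged: 1.
New component count: 1

Answer: 1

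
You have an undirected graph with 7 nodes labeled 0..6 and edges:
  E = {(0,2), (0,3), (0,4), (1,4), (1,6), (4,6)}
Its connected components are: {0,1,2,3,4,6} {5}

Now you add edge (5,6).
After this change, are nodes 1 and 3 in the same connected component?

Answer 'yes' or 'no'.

Answer: yes

Derivation:
Initial components: {0,1,2,3,4,6} {5}
Adding edge (5,6): merges {5} and {0,1,2,3,4,6}.
New components: {0,1,2,3,4,5,6}
Are 1 and 3 in the same component? yes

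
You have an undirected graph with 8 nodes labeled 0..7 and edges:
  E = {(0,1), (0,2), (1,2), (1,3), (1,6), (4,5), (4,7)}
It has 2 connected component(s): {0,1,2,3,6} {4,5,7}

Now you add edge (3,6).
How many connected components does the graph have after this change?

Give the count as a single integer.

Answer: 2

Derivation:
Initial component count: 2
Add (3,6): endpoints already in same component. Count unchanged: 2.
New component count: 2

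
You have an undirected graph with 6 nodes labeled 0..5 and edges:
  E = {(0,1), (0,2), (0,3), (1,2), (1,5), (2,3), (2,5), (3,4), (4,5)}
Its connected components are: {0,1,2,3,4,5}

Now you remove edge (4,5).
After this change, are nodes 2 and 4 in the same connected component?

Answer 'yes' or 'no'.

Answer: yes

Derivation:
Initial components: {0,1,2,3,4,5}
Removing edge (4,5): not a bridge — component count unchanged at 1.
New components: {0,1,2,3,4,5}
Are 2 and 4 in the same component? yes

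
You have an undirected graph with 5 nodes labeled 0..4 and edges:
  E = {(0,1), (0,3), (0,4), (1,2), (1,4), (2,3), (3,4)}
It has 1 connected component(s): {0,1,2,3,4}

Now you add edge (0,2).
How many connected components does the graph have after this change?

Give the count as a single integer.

Initial component count: 1
Add (0,2): endpoints already in same component. Count unchanged: 1.
New component count: 1

Answer: 1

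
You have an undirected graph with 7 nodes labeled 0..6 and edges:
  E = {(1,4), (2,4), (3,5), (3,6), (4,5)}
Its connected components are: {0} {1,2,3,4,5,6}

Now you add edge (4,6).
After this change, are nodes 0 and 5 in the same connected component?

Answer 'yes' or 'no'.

Answer: no

Derivation:
Initial components: {0} {1,2,3,4,5,6}
Adding edge (4,6): both already in same component {1,2,3,4,5,6}. No change.
New components: {0} {1,2,3,4,5,6}
Are 0 and 5 in the same component? no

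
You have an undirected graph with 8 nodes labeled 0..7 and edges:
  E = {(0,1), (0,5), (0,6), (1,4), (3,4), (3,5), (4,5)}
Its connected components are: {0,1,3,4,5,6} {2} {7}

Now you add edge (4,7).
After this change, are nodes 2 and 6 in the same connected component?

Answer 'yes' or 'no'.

Answer: no

Derivation:
Initial components: {0,1,3,4,5,6} {2} {7}
Adding edge (4,7): merges {0,1,3,4,5,6} and {7}.
New components: {0,1,3,4,5,6,7} {2}
Are 2 and 6 in the same component? no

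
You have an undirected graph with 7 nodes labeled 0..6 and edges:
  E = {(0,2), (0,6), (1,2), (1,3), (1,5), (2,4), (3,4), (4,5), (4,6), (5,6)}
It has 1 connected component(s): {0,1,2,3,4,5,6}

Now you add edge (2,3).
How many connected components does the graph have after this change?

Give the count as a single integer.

Initial component count: 1
Add (2,3): endpoints already in same component. Count unchanged: 1.
New component count: 1

Answer: 1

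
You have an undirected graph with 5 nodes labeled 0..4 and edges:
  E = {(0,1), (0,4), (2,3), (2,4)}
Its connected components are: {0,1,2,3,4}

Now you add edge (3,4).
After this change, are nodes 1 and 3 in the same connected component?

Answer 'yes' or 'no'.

Answer: yes

Derivation:
Initial components: {0,1,2,3,4}
Adding edge (3,4): both already in same component {0,1,2,3,4}. No change.
New components: {0,1,2,3,4}
Are 1 and 3 in the same component? yes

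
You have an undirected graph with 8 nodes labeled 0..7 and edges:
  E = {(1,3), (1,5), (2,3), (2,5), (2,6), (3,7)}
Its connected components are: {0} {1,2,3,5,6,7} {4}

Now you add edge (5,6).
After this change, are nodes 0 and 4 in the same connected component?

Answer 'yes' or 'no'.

Initial components: {0} {1,2,3,5,6,7} {4}
Adding edge (5,6): both already in same component {1,2,3,5,6,7}. No change.
New components: {0} {1,2,3,5,6,7} {4}
Are 0 and 4 in the same component? no

Answer: no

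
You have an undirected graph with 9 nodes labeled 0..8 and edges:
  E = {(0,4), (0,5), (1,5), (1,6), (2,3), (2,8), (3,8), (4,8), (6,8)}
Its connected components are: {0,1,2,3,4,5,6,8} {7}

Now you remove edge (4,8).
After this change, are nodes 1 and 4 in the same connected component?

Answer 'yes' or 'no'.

Initial components: {0,1,2,3,4,5,6,8} {7}
Removing edge (4,8): not a bridge — component count unchanged at 2.
New components: {0,1,2,3,4,5,6,8} {7}
Are 1 and 4 in the same component? yes

Answer: yes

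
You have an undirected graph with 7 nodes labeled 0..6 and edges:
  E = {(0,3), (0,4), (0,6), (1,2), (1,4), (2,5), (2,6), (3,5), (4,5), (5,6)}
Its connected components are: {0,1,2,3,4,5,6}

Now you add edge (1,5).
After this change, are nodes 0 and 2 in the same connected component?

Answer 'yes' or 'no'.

Initial components: {0,1,2,3,4,5,6}
Adding edge (1,5): both already in same component {0,1,2,3,4,5,6}. No change.
New components: {0,1,2,3,4,5,6}
Are 0 and 2 in the same component? yes

Answer: yes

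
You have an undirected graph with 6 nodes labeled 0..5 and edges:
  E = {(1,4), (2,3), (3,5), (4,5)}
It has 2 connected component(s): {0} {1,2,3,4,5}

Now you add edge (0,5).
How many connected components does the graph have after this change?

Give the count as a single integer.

Initial component count: 2
Add (0,5): merges two components. Count decreases: 2 -> 1.
New component count: 1

Answer: 1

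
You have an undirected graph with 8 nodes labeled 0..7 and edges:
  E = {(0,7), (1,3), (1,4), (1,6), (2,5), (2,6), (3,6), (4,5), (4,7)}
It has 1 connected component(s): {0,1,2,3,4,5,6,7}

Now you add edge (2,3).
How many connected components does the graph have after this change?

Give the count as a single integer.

Answer: 1

Derivation:
Initial component count: 1
Add (2,3): endpoints already in same component. Count unchanged: 1.
New component count: 1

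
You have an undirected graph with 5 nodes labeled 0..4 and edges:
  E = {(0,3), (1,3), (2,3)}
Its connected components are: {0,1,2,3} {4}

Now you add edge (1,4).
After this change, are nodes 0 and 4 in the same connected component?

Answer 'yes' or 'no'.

Initial components: {0,1,2,3} {4}
Adding edge (1,4): merges {0,1,2,3} and {4}.
New components: {0,1,2,3,4}
Are 0 and 4 in the same component? yes

Answer: yes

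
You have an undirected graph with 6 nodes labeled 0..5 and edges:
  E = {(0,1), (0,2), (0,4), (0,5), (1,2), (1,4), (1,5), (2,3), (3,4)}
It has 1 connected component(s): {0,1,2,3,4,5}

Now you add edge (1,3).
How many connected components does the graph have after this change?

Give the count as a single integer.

Initial component count: 1
Add (1,3): endpoints already in same component. Count unchanged: 1.
New component count: 1

Answer: 1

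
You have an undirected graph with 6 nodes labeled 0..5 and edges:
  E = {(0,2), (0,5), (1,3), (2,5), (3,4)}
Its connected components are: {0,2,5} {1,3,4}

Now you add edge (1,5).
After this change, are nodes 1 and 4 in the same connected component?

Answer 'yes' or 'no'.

Initial components: {0,2,5} {1,3,4}
Adding edge (1,5): merges {1,3,4} and {0,2,5}.
New components: {0,1,2,3,4,5}
Are 1 and 4 in the same component? yes

Answer: yes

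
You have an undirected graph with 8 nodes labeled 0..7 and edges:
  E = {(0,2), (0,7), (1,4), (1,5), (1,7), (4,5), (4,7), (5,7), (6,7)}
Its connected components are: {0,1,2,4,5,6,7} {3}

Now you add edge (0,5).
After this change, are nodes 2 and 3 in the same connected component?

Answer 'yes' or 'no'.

Initial components: {0,1,2,4,5,6,7} {3}
Adding edge (0,5): both already in same component {0,1,2,4,5,6,7}. No change.
New components: {0,1,2,4,5,6,7} {3}
Are 2 and 3 in the same component? no

Answer: no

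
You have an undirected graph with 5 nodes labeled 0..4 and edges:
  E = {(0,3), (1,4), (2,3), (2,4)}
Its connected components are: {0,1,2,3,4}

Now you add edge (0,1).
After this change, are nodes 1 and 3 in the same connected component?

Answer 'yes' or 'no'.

Answer: yes

Derivation:
Initial components: {0,1,2,3,4}
Adding edge (0,1): both already in same component {0,1,2,3,4}. No change.
New components: {0,1,2,3,4}
Are 1 and 3 in the same component? yes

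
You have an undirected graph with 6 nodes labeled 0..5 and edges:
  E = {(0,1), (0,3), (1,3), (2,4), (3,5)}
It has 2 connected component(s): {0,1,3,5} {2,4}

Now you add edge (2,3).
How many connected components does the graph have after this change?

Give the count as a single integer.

Initial component count: 2
Add (2,3): merges two components. Count decreases: 2 -> 1.
New component count: 1

Answer: 1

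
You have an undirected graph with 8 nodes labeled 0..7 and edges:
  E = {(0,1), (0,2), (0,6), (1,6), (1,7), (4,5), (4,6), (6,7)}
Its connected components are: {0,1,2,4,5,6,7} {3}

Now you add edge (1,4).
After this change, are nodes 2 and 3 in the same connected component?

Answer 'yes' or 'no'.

Answer: no

Derivation:
Initial components: {0,1,2,4,5,6,7} {3}
Adding edge (1,4): both already in same component {0,1,2,4,5,6,7}. No change.
New components: {0,1,2,4,5,6,7} {3}
Are 2 and 3 in the same component? no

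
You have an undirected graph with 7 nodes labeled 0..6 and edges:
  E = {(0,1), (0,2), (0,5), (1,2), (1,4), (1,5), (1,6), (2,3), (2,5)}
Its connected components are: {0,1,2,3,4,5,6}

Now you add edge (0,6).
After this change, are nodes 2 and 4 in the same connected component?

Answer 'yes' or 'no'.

Answer: yes

Derivation:
Initial components: {0,1,2,3,4,5,6}
Adding edge (0,6): both already in same component {0,1,2,3,4,5,6}. No change.
New components: {0,1,2,3,4,5,6}
Are 2 and 4 in the same component? yes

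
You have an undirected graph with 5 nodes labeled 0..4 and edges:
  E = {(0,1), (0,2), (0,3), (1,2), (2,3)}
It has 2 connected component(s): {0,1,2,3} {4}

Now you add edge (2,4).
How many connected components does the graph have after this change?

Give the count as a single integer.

Answer: 1

Derivation:
Initial component count: 2
Add (2,4): merges two components. Count decreases: 2 -> 1.
New component count: 1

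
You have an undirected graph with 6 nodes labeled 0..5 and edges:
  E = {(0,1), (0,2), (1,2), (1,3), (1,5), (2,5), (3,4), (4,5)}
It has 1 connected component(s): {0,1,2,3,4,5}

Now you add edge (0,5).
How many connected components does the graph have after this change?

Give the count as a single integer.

Answer: 1

Derivation:
Initial component count: 1
Add (0,5): endpoints already in same component. Count unchanged: 1.
New component count: 1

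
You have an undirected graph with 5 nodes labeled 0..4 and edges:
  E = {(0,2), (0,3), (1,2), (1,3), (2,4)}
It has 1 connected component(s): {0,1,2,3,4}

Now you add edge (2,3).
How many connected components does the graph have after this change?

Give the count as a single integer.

Answer: 1

Derivation:
Initial component count: 1
Add (2,3): endpoints already in same component. Count unchanged: 1.
New component count: 1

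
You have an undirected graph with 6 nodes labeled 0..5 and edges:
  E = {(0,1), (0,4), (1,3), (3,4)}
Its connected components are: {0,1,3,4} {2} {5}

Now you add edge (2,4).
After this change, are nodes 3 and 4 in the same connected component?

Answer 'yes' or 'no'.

Initial components: {0,1,3,4} {2} {5}
Adding edge (2,4): merges {2} and {0,1,3,4}.
New components: {0,1,2,3,4} {5}
Are 3 and 4 in the same component? yes

Answer: yes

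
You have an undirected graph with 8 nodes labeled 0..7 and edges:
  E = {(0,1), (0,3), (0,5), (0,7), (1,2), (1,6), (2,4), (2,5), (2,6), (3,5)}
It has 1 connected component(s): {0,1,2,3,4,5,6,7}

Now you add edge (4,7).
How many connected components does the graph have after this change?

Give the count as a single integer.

Answer: 1

Derivation:
Initial component count: 1
Add (4,7): endpoints already in same component. Count unchanged: 1.
New component count: 1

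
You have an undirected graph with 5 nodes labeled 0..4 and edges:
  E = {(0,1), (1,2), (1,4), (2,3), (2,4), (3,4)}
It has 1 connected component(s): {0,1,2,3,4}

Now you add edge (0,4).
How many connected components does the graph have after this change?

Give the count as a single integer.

Initial component count: 1
Add (0,4): endpoints already in same component. Count unchanged: 1.
New component count: 1

Answer: 1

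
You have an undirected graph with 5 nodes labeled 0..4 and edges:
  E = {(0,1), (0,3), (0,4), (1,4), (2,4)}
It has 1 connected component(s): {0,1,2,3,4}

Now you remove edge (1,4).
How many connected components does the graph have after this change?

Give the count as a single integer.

Initial component count: 1
Remove (1,4): not a bridge. Count unchanged: 1.
  After removal, components: {0,1,2,3,4}
New component count: 1

Answer: 1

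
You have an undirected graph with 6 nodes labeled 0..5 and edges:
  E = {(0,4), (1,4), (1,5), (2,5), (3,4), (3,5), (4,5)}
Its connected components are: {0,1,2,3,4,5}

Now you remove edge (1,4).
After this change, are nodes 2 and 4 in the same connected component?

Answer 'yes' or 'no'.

Initial components: {0,1,2,3,4,5}
Removing edge (1,4): not a bridge — component count unchanged at 1.
New components: {0,1,2,3,4,5}
Are 2 and 4 in the same component? yes

Answer: yes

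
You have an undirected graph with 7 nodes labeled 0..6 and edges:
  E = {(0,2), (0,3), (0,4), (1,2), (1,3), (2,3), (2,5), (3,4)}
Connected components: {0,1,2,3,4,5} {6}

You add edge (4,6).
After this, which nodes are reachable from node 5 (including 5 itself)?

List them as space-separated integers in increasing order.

Answer: 0 1 2 3 4 5 6

Derivation:
Before: nodes reachable from 5: {0,1,2,3,4,5}
Adding (4,6): merges 5's component with another. Reachability grows.
After: nodes reachable from 5: {0,1,2,3,4,5,6}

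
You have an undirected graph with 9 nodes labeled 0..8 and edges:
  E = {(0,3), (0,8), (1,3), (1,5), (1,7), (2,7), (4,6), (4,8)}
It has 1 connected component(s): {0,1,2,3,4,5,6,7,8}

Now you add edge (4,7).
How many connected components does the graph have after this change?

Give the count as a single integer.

Answer: 1

Derivation:
Initial component count: 1
Add (4,7): endpoints already in same component. Count unchanged: 1.
New component count: 1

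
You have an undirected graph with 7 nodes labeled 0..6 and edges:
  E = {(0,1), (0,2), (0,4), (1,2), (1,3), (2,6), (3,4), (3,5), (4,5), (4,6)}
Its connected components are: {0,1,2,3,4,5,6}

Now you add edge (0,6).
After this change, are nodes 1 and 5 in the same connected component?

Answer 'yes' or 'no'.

Answer: yes

Derivation:
Initial components: {0,1,2,3,4,5,6}
Adding edge (0,6): both already in same component {0,1,2,3,4,5,6}. No change.
New components: {0,1,2,3,4,5,6}
Are 1 and 5 in the same component? yes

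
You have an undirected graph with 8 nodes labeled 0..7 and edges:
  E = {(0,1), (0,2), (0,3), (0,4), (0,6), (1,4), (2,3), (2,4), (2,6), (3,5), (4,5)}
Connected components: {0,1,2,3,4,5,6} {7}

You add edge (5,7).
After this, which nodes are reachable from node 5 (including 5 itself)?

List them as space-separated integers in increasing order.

Answer: 0 1 2 3 4 5 6 7

Derivation:
Before: nodes reachable from 5: {0,1,2,3,4,5,6}
Adding (5,7): merges 5's component with another. Reachability grows.
After: nodes reachable from 5: {0,1,2,3,4,5,6,7}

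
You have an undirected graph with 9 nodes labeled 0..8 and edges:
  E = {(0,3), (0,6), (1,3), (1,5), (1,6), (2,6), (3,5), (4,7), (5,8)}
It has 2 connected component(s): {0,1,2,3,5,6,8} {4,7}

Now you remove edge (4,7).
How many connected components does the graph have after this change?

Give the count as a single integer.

Initial component count: 2
Remove (4,7): it was a bridge. Count increases: 2 -> 3.
  After removal, components: {0,1,2,3,5,6,8} {4} {7}
New component count: 3

Answer: 3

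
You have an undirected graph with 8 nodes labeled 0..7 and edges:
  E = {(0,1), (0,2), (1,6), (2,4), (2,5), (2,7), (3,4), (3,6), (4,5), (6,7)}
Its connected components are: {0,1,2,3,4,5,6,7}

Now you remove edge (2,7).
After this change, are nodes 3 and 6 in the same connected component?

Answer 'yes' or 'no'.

Initial components: {0,1,2,3,4,5,6,7}
Removing edge (2,7): not a bridge — component count unchanged at 1.
New components: {0,1,2,3,4,5,6,7}
Are 3 and 6 in the same component? yes

Answer: yes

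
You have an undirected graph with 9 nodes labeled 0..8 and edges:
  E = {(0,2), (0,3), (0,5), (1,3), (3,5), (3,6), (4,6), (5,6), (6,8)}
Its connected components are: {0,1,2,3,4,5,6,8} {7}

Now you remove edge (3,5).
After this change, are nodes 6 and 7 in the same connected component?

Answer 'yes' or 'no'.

Initial components: {0,1,2,3,4,5,6,8} {7}
Removing edge (3,5): not a bridge — component count unchanged at 2.
New components: {0,1,2,3,4,5,6,8} {7}
Are 6 and 7 in the same component? no

Answer: no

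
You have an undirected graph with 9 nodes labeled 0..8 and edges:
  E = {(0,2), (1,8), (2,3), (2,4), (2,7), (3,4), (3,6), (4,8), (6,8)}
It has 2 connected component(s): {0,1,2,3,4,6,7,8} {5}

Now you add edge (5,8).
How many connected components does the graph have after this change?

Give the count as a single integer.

Answer: 1

Derivation:
Initial component count: 2
Add (5,8): merges two components. Count decreases: 2 -> 1.
New component count: 1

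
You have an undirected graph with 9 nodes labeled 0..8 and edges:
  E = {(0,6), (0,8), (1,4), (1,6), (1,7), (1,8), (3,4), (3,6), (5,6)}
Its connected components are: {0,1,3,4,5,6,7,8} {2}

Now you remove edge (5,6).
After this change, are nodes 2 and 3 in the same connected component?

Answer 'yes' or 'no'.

Answer: no

Derivation:
Initial components: {0,1,3,4,5,6,7,8} {2}
Removing edge (5,6): it was a bridge — component count 2 -> 3.
New components: {0,1,3,4,6,7,8} {2} {5}
Are 2 and 3 in the same component? no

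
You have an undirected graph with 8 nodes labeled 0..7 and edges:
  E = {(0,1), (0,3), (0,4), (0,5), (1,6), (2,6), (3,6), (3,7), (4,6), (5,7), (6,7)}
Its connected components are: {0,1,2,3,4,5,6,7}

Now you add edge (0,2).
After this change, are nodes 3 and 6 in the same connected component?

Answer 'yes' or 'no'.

Initial components: {0,1,2,3,4,5,6,7}
Adding edge (0,2): both already in same component {0,1,2,3,4,5,6,7}. No change.
New components: {0,1,2,3,4,5,6,7}
Are 3 and 6 in the same component? yes

Answer: yes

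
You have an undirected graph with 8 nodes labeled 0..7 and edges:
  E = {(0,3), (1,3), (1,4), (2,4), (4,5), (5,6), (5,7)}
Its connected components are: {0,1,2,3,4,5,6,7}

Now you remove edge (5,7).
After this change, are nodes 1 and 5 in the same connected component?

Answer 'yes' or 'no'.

Answer: yes

Derivation:
Initial components: {0,1,2,3,4,5,6,7}
Removing edge (5,7): it was a bridge — component count 1 -> 2.
New components: {0,1,2,3,4,5,6} {7}
Are 1 and 5 in the same component? yes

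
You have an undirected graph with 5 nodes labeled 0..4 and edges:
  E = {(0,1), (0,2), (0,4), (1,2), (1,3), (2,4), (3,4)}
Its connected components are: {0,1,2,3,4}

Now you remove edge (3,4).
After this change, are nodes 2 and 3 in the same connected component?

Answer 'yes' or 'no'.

Initial components: {0,1,2,3,4}
Removing edge (3,4): not a bridge — component count unchanged at 1.
New components: {0,1,2,3,4}
Are 2 and 3 in the same component? yes

Answer: yes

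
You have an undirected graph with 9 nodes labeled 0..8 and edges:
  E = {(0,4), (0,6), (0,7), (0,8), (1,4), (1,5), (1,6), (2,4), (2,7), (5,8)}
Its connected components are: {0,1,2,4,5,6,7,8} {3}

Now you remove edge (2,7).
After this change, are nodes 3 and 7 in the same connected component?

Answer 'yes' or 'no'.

Initial components: {0,1,2,4,5,6,7,8} {3}
Removing edge (2,7): not a bridge — component count unchanged at 2.
New components: {0,1,2,4,5,6,7,8} {3}
Are 3 and 7 in the same component? no

Answer: no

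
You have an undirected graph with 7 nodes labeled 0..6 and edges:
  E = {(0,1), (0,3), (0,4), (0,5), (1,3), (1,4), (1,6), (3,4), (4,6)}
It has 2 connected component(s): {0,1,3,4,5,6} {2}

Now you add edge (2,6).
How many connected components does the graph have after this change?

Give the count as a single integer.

Initial component count: 2
Add (2,6): merges two components. Count decreases: 2 -> 1.
New component count: 1

Answer: 1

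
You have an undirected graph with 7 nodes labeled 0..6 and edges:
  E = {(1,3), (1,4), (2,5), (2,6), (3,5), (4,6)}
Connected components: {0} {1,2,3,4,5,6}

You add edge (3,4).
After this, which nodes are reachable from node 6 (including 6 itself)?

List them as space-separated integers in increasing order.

Answer: 1 2 3 4 5 6

Derivation:
Before: nodes reachable from 6: {1,2,3,4,5,6}
Adding (3,4): both endpoints already in same component. Reachability from 6 unchanged.
After: nodes reachable from 6: {1,2,3,4,5,6}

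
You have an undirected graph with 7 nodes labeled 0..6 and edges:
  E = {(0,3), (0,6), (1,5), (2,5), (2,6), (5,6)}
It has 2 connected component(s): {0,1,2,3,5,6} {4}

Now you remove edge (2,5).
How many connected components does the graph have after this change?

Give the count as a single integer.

Initial component count: 2
Remove (2,5): not a bridge. Count unchanged: 2.
  After removal, components: {0,1,2,3,5,6} {4}
New component count: 2

Answer: 2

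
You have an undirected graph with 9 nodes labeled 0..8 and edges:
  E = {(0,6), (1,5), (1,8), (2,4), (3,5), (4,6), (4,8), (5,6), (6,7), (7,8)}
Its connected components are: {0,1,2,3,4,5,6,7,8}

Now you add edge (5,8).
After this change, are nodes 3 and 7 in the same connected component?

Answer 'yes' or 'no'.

Answer: yes

Derivation:
Initial components: {0,1,2,3,4,5,6,7,8}
Adding edge (5,8): both already in same component {0,1,2,3,4,5,6,7,8}. No change.
New components: {0,1,2,3,4,5,6,7,8}
Are 3 and 7 in the same component? yes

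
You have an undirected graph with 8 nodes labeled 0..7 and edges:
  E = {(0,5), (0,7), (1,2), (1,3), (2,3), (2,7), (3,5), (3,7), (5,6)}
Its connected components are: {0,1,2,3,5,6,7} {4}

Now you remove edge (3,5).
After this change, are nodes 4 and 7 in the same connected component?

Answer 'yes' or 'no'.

Answer: no

Derivation:
Initial components: {0,1,2,3,5,6,7} {4}
Removing edge (3,5): not a bridge — component count unchanged at 2.
New components: {0,1,2,3,5,6,7} {4}
Are 4 and 7 in the same component? no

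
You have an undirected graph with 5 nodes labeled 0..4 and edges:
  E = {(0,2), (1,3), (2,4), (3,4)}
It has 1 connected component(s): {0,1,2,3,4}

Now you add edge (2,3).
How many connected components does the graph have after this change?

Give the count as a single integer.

Initial component count: 1
Add (2,3): endpoints already in same component. Count unchanged: 1.
New component count: 1

Answer: 1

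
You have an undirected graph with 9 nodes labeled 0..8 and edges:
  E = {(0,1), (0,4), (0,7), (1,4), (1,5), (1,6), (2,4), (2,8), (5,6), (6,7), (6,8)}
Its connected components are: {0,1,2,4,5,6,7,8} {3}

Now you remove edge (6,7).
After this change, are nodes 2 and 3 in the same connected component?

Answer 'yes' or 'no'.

Answer: no

Derivation:
Initial components: {0,1,2,4,5,6,7,8} {3}
Removing edge (6,7): not a bridge — component count unchanged at 2.
New components: {0,1,2,4,5,6,7,8} {3}
Are 2 and 3 in the same component? no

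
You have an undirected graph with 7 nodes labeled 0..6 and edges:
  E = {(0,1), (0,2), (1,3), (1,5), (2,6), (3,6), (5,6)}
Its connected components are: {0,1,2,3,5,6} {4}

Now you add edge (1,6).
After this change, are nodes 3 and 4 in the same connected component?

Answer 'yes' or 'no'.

Initial components: {0,1,2,3,5,6} {4}
Adding edge (1,6): both already in same component {0,1,2,3,5,6}. No change.
New components: {0,1,2,3,5,6} {4}
Are 3 and 4 in the same component? no

Answer: no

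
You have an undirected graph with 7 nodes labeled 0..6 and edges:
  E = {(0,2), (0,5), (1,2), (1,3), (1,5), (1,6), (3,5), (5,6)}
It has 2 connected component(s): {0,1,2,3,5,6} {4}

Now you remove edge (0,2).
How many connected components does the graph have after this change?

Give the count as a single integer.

Answer: 2

Derivation:
Initial component count: 2
Remove (0,2): not a bridge. Count unchanged: 2.
  After removal, components: {0,1,2,3,5,6} {4}
New component count: 2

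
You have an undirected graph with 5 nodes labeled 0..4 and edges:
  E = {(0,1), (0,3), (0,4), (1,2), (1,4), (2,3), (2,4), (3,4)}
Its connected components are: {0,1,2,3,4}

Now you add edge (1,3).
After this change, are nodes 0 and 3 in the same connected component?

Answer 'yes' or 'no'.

Answer: yes

Derivation:
Initial components: {0,1,2,3,4}
Adding edge (1,3): both already in same component {0,1,2,3,4}. No change.
New components: {0,1,2,3,4}
Are 0 and 3 in the same component? yes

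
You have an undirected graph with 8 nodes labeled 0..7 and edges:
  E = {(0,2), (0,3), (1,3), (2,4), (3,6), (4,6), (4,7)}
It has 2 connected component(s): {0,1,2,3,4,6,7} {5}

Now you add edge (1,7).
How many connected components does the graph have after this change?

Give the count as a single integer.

Answer: 2

Derivation:
Initial component count: 2
Add (1,7): endpoints already in same component. Count unchanged: 2.
New component count: 2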